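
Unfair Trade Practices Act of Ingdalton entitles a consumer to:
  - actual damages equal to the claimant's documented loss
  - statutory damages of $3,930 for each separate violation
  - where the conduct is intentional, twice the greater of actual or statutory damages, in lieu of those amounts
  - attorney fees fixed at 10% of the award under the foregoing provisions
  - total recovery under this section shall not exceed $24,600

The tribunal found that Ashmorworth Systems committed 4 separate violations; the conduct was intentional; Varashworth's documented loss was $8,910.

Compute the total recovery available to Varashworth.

$24,600

Statutory damages: 4 × $3,930 = $15,720
Greater of actual damages ($8,910) or statutory damages ($15,720): $15,720
Doubled: 2 × $15,720 = $31,440
Attorney fees: 10% of $31,440 = $3,144
Total before cap: $31,440 + $3,144 = $34,584
Cap at $24,600: $34,584 exceeds the cap → $24,600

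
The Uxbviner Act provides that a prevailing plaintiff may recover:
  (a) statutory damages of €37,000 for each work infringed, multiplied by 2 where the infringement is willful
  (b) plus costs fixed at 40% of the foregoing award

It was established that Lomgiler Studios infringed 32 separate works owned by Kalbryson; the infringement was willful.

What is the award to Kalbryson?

€3,315,200

Statutory damages: 32 × €37,000 = €1,184,000
Doubled: 2 × €1,184,000 = €2,368,000
Costs: 40% of €2,368,000 = €947,200
Award plus costs: €2,368,000 + €947,200 = €3,315,200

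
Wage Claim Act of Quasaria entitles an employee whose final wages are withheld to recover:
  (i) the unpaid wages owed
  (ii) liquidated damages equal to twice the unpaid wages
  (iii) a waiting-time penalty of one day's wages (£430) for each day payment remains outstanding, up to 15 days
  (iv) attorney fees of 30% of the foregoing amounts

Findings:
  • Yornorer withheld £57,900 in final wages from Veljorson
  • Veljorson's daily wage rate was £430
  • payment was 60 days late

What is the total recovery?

£234,195

Doubled: 2 × £57,900 = £115,800
Penalty days: min(60, 15) = 15
Waiting-time penalty: 15 × £430 = £6,450
Subtotal: £57,900 + £115,800 + £6,450 = £180,150
Attorney fees: 30% of £180,150 = £54,045
Total award: £180,150 + £54,045 = £234,195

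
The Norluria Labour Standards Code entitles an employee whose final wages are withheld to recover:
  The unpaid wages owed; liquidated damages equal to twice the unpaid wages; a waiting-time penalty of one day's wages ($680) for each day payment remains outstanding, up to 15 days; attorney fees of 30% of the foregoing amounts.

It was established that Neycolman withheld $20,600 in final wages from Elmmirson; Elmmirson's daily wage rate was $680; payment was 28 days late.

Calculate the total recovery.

$93,600

Doubled: 2 × $20,600 = $41,200
Penalty days: min(28, 15) = 15
Waiting-time penalty: 15 × $680 = $10,200
Subtotal: $20,600 + $41,200 + $10,200 = $72,000
Attorney fees: 30% of $72,000 = $21,600
Total award: $72,000 + $21,600 = $93,600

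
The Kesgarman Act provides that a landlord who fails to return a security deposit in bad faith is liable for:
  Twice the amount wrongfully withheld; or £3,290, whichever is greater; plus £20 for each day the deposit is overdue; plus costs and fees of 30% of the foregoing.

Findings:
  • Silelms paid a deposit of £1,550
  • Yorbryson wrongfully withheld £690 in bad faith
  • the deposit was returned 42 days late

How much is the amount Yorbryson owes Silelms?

Doubled: 2 × £690 = £1,380
Minimum £3,290: £1,380 is below the minimum → £3,290
Late-return penalty: 42 × £20 = £840
Damages plus late penalty: £3,290 + £840 = £4,130
Costs and fees: 30% of £4,130 = £1,239
Total recovery: £4,130 + £1,239 = £5,369

£5,369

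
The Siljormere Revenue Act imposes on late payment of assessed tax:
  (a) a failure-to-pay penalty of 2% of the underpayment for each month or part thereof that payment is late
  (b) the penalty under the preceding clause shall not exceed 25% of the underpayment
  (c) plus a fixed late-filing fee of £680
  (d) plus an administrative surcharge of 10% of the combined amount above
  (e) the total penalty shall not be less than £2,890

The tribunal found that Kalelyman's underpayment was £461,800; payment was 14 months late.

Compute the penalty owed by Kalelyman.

£127,743

Accrued rate: 2% × 14 = 28%, capped at 25% → 25%
Failure-to-pay penalty: 25% of £461,800 = £115,450
Penalty before surcharge: £115,450 + £680 = £116,130
Administrative surcharge: 10% of £116,130 = £11,613
Total penalty: £116,130 + £11,613 = £127,743
Minimum £2,890: £127,743 meets the minimum, no increase.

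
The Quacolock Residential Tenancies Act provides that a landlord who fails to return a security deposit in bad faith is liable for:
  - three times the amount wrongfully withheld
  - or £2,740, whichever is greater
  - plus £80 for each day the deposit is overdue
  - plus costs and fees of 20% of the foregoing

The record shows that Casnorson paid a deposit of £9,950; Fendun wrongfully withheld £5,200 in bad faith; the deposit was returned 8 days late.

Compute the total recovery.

£19,488

Trebled: 3 × £5,200 = £15,600
Minimum £2,740: £15,600 meets the minimum, no increase.
Late-return penalty: 8 × £80 = £640
Damages plus late penalty: £15,600 + £640 = £16,240
Costs and fees: 20% of £16,240 = £3,248
Total recovery: £16,240 + £3,248 = £19,488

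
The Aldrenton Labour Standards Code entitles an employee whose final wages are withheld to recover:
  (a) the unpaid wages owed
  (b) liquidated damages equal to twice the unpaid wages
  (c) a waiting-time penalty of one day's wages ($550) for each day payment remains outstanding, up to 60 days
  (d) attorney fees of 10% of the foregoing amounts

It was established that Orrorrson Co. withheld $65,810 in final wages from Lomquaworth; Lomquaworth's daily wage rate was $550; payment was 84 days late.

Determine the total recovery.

Doubled: 2 × $65,810 = $131,620
Penalty days: min(84, 60) = 60
Waiting-time penalty: 60 × $550 = $33,000
Subtotal: $65,810 + $131,620 + $33,000 = $230,430
Attorney fees: 10% of $230,430 = $23,043
Total award: $230,430 + $23,043 = $253,473

$253,473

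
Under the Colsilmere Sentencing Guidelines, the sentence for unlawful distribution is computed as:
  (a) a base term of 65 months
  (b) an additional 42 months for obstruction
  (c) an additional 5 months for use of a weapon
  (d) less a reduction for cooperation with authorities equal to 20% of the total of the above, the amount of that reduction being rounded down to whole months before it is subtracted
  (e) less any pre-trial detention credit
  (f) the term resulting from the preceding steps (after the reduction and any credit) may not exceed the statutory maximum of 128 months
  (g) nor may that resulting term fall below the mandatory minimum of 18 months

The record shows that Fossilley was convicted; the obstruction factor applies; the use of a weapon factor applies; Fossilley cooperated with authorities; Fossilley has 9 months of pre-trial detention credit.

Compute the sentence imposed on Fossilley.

Obstruction enhancement: +42 months
Use of a weapon enhancement: +5 months
Adjusted term: 65 months + 42 months + 5 months = 112 months
Cooperation with authorities reduction: 20% of 112 months = 22 months (rounded down)
After reduction: 112 − 22 = 90 months
Less pre-trial detention credit: 90 months − 9 months = 81 months
Cap at 128 months: 81 months is within the cap, no reduction.
Minimum 18 months: 81 months meets the minimum, no increase.

81 months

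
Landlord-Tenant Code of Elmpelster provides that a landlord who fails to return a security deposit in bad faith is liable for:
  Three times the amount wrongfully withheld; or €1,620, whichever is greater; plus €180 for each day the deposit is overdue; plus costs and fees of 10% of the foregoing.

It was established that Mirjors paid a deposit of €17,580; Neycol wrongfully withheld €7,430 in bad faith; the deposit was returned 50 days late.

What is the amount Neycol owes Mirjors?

Trebled: 3 × €7,430 = €22,290
Minimum €1,620: €22,290 meets the minimum, no increase.
Late-return penalty: 50 × €180 = €9,000
Damages plus late penalty: €22,290 + €9,000 = €31,290
Costs and fees: 10% of €31,290 = €3,129
Total recovery: €31,290 + €3,129 = €34,419

€34,419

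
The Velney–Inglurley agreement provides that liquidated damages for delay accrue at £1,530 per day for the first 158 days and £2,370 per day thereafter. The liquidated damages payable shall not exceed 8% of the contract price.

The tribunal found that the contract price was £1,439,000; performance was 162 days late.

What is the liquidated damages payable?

First 158 days: 158 × £1,530 = £241,740
Remaining days: (162 − 158) × £2,370 = £9,480
Accrued per-day damages: £241,740 + £9,480 = £251,220
Cap: 8% of £1,439,000 = £115,120
Cap at £115,120: £251,220 exceeds the cap → £115,120

£115,120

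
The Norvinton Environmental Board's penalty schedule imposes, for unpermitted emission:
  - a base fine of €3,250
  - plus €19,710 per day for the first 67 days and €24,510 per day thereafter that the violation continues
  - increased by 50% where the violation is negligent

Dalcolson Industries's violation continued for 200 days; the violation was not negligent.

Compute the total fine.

€4,583,650

First 67 days: 67 × €19,710 = €1,320,570
Remaining days: (200 − 67) × €24,510 = €3,259,830
Per-day component: €1,320,570 + €3,259,830 = €4,580,400
Base plus per-day: €3,250 + €4,580,400 = €4,583,650
The violation was not negligent: no 50% increase.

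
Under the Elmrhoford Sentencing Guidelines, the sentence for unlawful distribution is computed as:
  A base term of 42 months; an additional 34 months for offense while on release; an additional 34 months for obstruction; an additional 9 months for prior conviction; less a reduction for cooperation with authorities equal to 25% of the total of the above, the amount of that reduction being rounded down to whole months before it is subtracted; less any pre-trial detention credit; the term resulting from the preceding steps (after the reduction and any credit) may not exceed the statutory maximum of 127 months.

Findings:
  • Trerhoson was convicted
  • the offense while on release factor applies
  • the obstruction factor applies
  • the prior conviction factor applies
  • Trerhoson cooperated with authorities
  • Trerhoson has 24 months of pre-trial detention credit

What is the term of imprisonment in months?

Sentence: 66 months

Offense while on release enhancement: +34 months
Obstruction enhancement: +34 months
Prior conviction enhancement: +9 months
Adjusted term: 42 months + 34 months + 34 months + 9 months = 119 months
Cooperation with authorities reduction: 25% of 119 months = 29 months (rounded down)
After reduction: 119 − 29 = 90 months
Less pre-trial detention credit: 90 months − 24 months = 66 months
Cap at 127 months: 66 months is within the cap, no reduction.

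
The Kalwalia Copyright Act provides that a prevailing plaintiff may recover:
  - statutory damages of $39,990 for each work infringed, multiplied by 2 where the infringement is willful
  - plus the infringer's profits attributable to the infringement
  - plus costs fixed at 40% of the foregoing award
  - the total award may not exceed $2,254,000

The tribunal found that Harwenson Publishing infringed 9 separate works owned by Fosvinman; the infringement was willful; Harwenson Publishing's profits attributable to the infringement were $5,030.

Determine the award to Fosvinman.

Award: $1,014,790

Statutory damages: 9 × $39,990 = $359,910
Doubled: 2 × $359,910 = $719,820
Combined award: $719,820 + $5,030 = $724,850
Costs: 40% of $724,850 = $289,940
Award plus costs: $724,850 + $289,940 = $1,014,790
Cap at $2,254,000: $1,014,790 is within the cap, no reduction.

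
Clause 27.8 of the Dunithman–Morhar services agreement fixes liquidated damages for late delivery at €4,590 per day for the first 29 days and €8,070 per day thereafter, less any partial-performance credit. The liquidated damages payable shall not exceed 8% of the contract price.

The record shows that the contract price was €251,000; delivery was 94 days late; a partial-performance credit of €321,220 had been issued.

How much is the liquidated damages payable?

First 29 days: 29 × €4,590 = €133,110
Remaining days: (94 − 29) × €8,070 = €524,550
Accrued per-day damages: €133,110 + €524,550 = €657,660
Less partial-performance credit: €657,660 − €321,220 = €336,440
Cap: 8% of €251,000 = €20,080
Cap at €20,080: €336,440 exceeds the cap → €20,080

Liquidated damages: €20,080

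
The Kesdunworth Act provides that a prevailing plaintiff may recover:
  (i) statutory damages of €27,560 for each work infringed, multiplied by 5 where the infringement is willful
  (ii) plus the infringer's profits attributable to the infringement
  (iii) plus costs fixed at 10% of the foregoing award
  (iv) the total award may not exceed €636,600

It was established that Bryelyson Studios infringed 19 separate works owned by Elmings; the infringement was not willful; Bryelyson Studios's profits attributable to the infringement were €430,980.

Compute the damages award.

€636,600

Statutory damages: 19 × €27,560 = €523,640
Infringement not willful: no ×5 enhancement.
Combined award: €523,640 + €430,980 = €954,620
Costs: 10% of €954,620 = €95,462
Award plus costs: €954,620 + €95,462 = €1,050,082
Cap at €636,600: €1,050,082 exceeds the cap → €636,600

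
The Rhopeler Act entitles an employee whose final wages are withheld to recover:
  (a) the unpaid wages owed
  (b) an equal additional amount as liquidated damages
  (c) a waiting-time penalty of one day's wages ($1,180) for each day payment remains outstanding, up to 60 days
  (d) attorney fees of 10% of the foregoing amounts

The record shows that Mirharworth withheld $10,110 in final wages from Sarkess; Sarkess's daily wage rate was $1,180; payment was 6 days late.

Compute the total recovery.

Liquidated damages (equal amount): $10,110
Penalty days: min(6, 60) = 6
Waiting-time penalty: 6 × $1,180 = $7,080
Subtotal: $10,110 + $10,110 + $7,080 = $27,300
Attorney fees: 10% of $27,300 = $2,730
Total award: $27,300 + $2,730 = $30,030

$30,030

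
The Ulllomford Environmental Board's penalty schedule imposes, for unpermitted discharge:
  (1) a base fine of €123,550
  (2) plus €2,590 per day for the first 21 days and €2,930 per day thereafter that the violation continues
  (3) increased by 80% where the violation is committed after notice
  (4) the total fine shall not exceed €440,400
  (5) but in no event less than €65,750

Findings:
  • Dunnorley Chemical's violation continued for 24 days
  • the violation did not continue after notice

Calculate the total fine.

€186,730

First 21 days: 21 × €2,590 = €54,390
Remaining days: (24 − 21) × €2,930 = €8,790
Per-day component: €54,390 + €8,790 = €63,180
Base plus per-day: €123,550 + €63,180 = €186,730
The violation did not continue after notice: no 80% increase.
Cap at €440,400: €186,730 is within the cap, no reduction.
Minimum €65,750: €186,730 meets the minimum, no increase.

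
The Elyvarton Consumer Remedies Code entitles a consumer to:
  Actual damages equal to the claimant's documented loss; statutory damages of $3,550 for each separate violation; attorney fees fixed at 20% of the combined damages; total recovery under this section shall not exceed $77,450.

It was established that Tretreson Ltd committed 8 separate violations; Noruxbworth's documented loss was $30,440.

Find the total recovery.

$70,608

Statutory damages: 8 × $3,550 = $28,400
Combined damages: $30,440 + $28,400 = $58,840
Attorney fees: 20% of $58,840 = $11,768
Total before cap: $58,840 + $11,768 = $70,608
Cap at $77,450: $70,608 is within the cap, no reduction.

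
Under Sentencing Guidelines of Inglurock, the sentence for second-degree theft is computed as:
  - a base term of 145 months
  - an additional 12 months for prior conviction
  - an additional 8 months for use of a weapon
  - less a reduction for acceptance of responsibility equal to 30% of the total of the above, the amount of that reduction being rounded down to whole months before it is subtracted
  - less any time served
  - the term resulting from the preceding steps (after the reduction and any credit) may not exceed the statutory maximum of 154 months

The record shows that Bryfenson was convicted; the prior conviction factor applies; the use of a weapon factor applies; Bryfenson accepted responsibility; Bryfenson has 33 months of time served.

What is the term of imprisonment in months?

Prior conviction enhancement: +12 months
Use of a weapon enhancement: +8 months
Adjusted term: 145 months + 12 months + 8 months = 165 months
Acceptance of responsibility reduction: 30% of 165 months = 49 months (rounded down)
After reduction: 165 − 49 = 116 months
Less time served: 116 months − 33 months = 83 months
Cap at 154 months: 83 months is within the cap, no reduction.

83 months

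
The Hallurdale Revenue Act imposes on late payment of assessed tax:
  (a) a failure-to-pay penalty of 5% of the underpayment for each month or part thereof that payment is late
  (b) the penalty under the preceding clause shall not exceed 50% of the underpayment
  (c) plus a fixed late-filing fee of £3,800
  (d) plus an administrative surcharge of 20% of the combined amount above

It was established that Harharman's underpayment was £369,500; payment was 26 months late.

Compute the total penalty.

£226,260

Accrued rate: 5% × 26 = 130%, capped at 50% → 50%
Failure-to-pay penalty: 50% of £369,500 = £184,750
Penalty before surcharge: £184,750 + £3,800 = £188,550
Administrative surcharge: 20% of £188,550 = £37,710
Total penalty: £188,550 + £37,710 = £226,260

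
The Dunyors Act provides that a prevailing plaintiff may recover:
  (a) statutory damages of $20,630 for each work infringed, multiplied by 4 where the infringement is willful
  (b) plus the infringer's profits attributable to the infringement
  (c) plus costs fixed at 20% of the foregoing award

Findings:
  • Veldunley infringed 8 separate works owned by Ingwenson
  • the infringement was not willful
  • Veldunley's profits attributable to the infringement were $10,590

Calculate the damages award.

Statutory damages: 8 × $20,630 = $165,040
Infringement not willful: no ×4 enhancement.
Combined award: $165,040 + $10,590 = $175,630
Costs: 20% of $175,630 = $35,126
Award plus costs: $175,630 + $35,126 = $210,756

$210,756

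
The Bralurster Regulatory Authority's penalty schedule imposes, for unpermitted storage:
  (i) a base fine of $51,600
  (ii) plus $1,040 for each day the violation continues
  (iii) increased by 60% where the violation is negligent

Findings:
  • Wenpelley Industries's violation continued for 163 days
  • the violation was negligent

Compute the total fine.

Per-day component: 163 × $1,040 = $169,520
Base plus per-day: $51,600 + $169,520 = $221,120
Enhancement: 60% of $221,120 = $132,672
Enhanced fine: $221,120 + $132,672 = $353,792

$353,792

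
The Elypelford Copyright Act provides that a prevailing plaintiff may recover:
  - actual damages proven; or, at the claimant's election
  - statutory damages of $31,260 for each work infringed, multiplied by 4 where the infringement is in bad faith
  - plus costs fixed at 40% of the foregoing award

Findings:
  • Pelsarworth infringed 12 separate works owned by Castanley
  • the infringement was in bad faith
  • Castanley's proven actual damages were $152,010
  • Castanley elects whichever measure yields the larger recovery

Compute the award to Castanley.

Statutory damages: 12 × $31,260 = $375,120
Multiplied by 4: 4 × $375,120 = $1,500,480
Greater of actual damages ($152,010) or enhanced statutory damages ($1,500,480): $1,500,480
Costs: 40% of $1,500,480 = $600,192
Award plus costs: $1,500,480 + $600,192 = $2,100,672

$2,100,672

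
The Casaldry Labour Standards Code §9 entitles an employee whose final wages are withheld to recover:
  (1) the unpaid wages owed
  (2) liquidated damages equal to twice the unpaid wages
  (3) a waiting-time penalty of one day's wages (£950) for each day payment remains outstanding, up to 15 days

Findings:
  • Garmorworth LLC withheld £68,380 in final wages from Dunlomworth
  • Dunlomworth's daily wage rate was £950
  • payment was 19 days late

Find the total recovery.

Total award: £219,390

Doubled: 2 × £68,380 = £136,760
Penalty days: min(19, 15) = 15
Waiting-time penalty: 15 × £950 = £14,250
Total award: £68,380 + £136,760 + £14,250 = £219,390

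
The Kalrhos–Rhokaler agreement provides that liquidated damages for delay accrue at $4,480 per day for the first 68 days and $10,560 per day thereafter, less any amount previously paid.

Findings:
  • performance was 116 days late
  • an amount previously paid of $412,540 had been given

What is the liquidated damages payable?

First 68 days: 68 × $4,480 = $304,640
Remaining days: (116 − 68) × $10,560 = $506,880
Accrued per-day damages: $304,640 + $506,880 = $811,520
Less amount previously paid: $811,520 − $412,540 = $398,980

Liquidated damages: $398,980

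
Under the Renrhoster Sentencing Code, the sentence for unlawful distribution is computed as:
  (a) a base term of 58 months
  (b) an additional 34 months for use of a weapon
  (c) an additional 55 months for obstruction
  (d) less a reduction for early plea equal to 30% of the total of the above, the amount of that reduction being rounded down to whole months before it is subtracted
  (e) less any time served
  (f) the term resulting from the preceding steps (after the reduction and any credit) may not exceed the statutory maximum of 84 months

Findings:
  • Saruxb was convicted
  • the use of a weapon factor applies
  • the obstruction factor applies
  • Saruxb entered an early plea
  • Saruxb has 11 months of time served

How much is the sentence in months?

Sentence: 84 months

Use of a weapon enhancement: +34 months
Obstruction enhancement: +55 months
Adjusted term: 58 months + 34 months + 55 months = 147 months
Early plea reduction: 30% of 147 months = 44 months (rounded down)
After reduction: 147 − 44 = 103 months
Less time served: 103 months − 11 months = 92 months
Cap at 84 months: 92 months exceeds the cap → 84 months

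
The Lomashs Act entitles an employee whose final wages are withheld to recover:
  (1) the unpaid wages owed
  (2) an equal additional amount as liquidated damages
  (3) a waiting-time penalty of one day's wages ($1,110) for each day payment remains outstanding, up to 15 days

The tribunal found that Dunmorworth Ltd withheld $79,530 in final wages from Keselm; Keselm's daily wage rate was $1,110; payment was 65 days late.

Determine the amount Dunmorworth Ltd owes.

Liquidated damages (equal amount): $79,530
Penalty days: min(65, 15) = 15
Waiting-time penalty: 15 × $1,110 = $16,650
Total award: $79,530 + $79,530 + $16,650 = $175,710

$175,710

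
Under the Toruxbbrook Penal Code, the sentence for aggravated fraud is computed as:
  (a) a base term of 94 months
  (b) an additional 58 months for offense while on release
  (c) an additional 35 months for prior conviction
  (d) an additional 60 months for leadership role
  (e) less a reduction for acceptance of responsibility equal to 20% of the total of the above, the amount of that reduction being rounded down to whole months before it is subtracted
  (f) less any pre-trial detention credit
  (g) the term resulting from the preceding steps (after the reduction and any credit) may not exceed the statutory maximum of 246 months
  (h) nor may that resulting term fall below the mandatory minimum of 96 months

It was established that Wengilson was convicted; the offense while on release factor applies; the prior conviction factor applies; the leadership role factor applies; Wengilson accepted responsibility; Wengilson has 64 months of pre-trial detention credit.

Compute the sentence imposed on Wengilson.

134 months

Offense while on release enhancement: +58 months
Prior conviction enhancement: +35 months
Leadership role enhancement: +60 months
Adjusted term: 94 months + 58 months + 35 months + 60 months = 247 months
Acceptance of responsibility reduction: 20% of 247 months = 49 months (rounded down)
After reduction: 247 − 49 = 198 months
Less pre-trial detention credit: 198 months − 64 months = 134 months
Cap at 246 months: 134 months is within the cap, no reduction.
Minimum 96 months: 134 months meets the minimum, no increase.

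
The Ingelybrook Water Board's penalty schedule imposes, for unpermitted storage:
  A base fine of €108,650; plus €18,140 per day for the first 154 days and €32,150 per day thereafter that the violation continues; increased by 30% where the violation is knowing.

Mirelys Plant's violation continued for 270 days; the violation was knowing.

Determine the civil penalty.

First 154 days: 154 × €18,140 = €2,793,560
Remaining days: (270 − 154) × €32,150 = €3,729,400
Per-day component: €2,793,560 + €3,729,400 = €6,522,960
Base plus per-day: €108,650 + €6,522,960 = €6,631,610
Enhancement: 30% of €6,631,610 = €1,989,483
Enhanced fine: €6,631,610 + €1,989,483 = €8,621,093

€8,621,093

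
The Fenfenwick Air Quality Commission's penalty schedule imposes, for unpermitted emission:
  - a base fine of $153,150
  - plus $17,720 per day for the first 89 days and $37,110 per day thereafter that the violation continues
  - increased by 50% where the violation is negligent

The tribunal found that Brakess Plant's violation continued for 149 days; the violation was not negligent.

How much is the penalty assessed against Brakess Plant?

$3,956,830

First 89 days: 89 × $17,720 = $1,577,080
Remaining days: (149 − 89) × $37,110 = $2,226,600
Per-day component: $1,577,080 + $2,226,600 = $3,803,680
Base plus per-day: $153,150 + $3,803,680 = $3,956,830
The violation was not negligent: no 50% increase.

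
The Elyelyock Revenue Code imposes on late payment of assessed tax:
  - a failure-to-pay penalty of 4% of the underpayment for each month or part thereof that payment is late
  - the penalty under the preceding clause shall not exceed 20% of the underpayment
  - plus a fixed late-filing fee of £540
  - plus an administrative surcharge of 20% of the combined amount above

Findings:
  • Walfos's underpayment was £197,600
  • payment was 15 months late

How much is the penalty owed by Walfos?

£48,072

Accrued rate: 4% × 15 = 60%, capped at 20% → 20%
Failure-to-pay penalty: 20% of £197,600 = £39,520
Penalty before surcharge: £39,520 + £540 = £40,060
Administrative surcharge: 20% of £40,060 = £8,012
Total penalty: £40,060 + £8,012 = £48,072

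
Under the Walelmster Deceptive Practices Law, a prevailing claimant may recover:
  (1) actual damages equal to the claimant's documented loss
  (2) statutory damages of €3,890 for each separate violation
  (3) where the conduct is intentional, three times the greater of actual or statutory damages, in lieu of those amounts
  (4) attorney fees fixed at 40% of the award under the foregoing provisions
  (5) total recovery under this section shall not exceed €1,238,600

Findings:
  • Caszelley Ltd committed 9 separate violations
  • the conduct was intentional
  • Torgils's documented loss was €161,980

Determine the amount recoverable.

€680,316

Statutory damages: 9 × €3,890 = €35,010
Greater of actual damages (€161,980) or statutory damages (€35,010): €161,980
Trebled: 3 × €161,980 = €485,940
Attorney fees: 40% of €485,940 = €194,376
Total before cap: €485,940 + €194,376 = €680,316
Cap at €1,238,600: €680,316 is within the cap, no reduction.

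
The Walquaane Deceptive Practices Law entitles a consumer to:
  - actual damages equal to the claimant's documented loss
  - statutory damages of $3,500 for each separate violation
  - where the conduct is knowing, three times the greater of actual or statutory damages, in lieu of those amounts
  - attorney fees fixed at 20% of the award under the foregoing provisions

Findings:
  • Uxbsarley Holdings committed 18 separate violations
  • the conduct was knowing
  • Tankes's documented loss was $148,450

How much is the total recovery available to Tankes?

$534,420

Statutory damages: 18 × $3,500 = $63,000
Greater of actual damages ($148,450) or statutory damages ($63,000): $148,450
Trebled: 3 × $148,450 = $445,350
Attorney fees: 20% of $445,350 = $89,070
Total recovery: $445,350 + $89,070 = $534,420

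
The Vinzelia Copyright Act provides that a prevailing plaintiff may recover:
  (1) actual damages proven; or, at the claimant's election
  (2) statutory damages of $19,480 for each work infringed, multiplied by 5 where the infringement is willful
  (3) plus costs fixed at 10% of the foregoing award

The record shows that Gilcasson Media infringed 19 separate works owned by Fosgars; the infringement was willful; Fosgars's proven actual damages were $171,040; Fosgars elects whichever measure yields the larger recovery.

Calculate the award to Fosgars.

Statutory damages: 19 × $19,480 = $370,120
Multiplied by 5: 5 × $370,120 = $1,850,600
Greater of actual damages ($171,040) or enhanced statutory damages ($1,850,600): $1,850,600
Costs: 10% of $1,850,600 = $185,060
Award plus costs: $1,850,600 + $185,060 = $2,035,660

$2,035,660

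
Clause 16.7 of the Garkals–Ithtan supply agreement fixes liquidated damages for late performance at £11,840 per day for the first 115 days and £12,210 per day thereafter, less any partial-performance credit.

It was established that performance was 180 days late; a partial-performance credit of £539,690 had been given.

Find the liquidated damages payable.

First 115 days: 115 × £11,840 = £1,361,600
Remaining days: (180 − 115) × £12,210 = £793,650
Accrued per-day damages: £1,361,600 + £793,650 = £2,155,250
Less partial-performance credit: £2,155,250 − £539,690 = £1,615,560

£1,615,560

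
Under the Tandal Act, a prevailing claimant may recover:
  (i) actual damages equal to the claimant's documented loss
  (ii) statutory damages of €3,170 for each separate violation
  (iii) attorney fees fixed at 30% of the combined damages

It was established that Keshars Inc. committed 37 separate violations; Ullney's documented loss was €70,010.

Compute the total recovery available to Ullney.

€243,490

Statutory damages: 37 × €3,170 = €117,290
Combined damages: €70,010 + €117,290 = €187,300
Attorney fees: 30% of €187,300 = €56,190
Total recovery: €187,300 + €56,190 = €243,490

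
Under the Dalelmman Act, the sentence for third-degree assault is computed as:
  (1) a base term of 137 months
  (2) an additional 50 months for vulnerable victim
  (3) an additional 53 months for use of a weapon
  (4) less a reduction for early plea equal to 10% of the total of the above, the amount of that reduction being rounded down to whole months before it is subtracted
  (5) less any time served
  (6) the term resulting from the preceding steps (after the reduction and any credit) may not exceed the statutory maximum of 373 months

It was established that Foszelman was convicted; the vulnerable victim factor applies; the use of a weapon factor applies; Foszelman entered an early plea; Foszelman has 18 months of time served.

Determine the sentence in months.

Vulnerable victim enhancement: +50 months
Use of a weapon enhancement: +53 months
Adjusted term: 137 months + 50 months + 53 months = 240 months
Early plea reduction: 10% of 240 months = 24 months (rounded down)
After reduction: 240 − 24 = 216 months
Less time served: 216 months − 18 months = 198 months
Cap at 373 months: 198 months is within the cap, no reduction.

198 months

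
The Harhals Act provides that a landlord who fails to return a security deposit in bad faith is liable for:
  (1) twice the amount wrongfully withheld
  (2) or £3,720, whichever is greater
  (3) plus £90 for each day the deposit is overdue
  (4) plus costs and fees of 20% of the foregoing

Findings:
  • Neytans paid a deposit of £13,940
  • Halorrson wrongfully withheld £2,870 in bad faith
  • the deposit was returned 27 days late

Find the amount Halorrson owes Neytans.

£9,804

Doubled: 2 × £2,870 = £5,740
Minimum £3,720: £5,740 meets the minimum, no increase.
Late-return penalty: 27 × £90 = £2,430
Damages plus late penalty: £5,740 + £2,430 = £8,170
Costs and fees: 20% of £8,170 = £1,634
Total recovery: £8,170 + £1,634 = £9,804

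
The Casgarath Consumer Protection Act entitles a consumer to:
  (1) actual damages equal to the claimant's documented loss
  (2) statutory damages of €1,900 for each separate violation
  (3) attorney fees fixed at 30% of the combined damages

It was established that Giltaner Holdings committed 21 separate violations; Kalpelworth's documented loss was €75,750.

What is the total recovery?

€150,345

Statutory damages: 21 × €1,900 = €39,900
Combined damages: €75,750 + €39,900 = €115,650
Attorney fees: 30% of €115,650 = €34,695
Total recovery: €115,650 + €34,695 = €150,345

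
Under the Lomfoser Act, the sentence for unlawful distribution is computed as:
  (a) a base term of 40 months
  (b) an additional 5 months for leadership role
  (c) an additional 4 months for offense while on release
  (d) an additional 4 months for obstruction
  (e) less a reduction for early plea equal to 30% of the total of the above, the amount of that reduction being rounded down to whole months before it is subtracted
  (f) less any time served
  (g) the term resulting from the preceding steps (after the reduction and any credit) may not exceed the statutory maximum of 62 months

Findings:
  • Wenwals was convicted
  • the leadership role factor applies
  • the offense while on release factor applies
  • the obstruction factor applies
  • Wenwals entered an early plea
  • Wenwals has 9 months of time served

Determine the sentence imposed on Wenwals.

Leadership role enhancement: +5 months
Offense while on release enhancement: +4 months
Obstruction enhancement: +4 months
Adjusted term: 40 months + 5 months + 4 months + 4 months = 53 months
Early plea reduction: 30% of 53 months = 15 months (rounded down)
After reduction: 53 − 15 = 38 months
Less time served: 38 months − 9 months = 29 months
Cap at 62 months: 29 months is within the cap, no reduction.

29 months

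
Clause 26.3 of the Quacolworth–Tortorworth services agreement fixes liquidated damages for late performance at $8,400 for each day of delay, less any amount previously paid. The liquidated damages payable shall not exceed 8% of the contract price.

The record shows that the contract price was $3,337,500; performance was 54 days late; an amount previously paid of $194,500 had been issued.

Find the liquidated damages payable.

$259,100

Per-day damages: 54 × $8,400 = $453,600
Less amount previously paid: $453,600 − $194,500 = $259,100
Cap: 8% of $3,337,500 = $267,000
Cap at $267,000: $259,100 is within the cap, no reduction.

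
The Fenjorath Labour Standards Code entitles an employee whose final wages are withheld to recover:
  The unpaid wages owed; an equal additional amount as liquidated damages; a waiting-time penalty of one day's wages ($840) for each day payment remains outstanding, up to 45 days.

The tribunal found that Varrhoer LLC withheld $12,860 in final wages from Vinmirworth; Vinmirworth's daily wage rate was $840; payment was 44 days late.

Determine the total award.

Liquidated damages (equal amount): $12,860
Penalty days: min(44, 45) = 44
Waiting-time penalty: 44 × $840 = $36,960
Total award: $12,860 + $12,860 + $36,960 = $62,680

$62,680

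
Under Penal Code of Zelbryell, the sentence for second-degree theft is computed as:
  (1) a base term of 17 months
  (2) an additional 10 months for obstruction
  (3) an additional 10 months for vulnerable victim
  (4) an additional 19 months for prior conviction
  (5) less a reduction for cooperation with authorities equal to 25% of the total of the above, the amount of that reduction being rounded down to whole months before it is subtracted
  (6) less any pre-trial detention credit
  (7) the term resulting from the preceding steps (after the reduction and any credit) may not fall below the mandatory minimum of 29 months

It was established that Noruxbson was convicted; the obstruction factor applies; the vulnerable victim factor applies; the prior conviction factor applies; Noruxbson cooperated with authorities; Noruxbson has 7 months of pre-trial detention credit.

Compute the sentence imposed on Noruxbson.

Obstruction enhancement: +10 months
Vulnerable victim enhancement: +10 months
Prior conviction enhancement: +19 months
Adjusted term: 17 months + 10 months + 10 months + 19 months = 56 months
Cooperation with authorities reduction: 25% of 56 months = 14 months (rounded down)
After reduction: 56 − 14 = 42 months
Less pre-trial detention credit: 42 months − 7 months = 35 months
Minimum 29 months: 35 months meets the minimum, no increase.

Sentence: 35 months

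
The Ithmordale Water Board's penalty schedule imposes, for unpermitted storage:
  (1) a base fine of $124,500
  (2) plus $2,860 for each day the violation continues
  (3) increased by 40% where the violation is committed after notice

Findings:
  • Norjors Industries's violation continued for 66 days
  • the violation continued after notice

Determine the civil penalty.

Per-day component: 66 × $2,860 = $188,760
Base plus per-day: $124,500 + $188,760 = $313,260
Enhancement: 40% of $313,260 = $125,304
Enhanced fine: $313,260 + $125,304 = $438,564

$438,564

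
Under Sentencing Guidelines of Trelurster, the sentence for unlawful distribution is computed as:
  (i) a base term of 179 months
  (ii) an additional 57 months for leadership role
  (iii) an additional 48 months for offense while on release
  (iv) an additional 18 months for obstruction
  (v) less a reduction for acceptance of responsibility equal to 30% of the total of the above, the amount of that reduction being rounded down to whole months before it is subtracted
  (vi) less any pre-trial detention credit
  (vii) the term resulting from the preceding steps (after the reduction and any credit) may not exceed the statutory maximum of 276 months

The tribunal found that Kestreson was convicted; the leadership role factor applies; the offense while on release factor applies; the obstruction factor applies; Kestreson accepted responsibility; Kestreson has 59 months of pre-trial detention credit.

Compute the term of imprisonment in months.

Leadership role enhancement: +57 months
Offense while on release enhancement: +48 months
Obstruction enhancement: +18 months
Adjusted term: 179 months + 57 months + 48 months + 18 months = 302 months
Acceptance of responsibility reduction: 30% of 302 months = 90 months (rounded down)
After reduction: 302 − 90 = 212 months
Less pre-trial detention credit: 212 months − 59 months = 153 months
Cap at 276 months: 153 months is within the cap, no reduction.

153 months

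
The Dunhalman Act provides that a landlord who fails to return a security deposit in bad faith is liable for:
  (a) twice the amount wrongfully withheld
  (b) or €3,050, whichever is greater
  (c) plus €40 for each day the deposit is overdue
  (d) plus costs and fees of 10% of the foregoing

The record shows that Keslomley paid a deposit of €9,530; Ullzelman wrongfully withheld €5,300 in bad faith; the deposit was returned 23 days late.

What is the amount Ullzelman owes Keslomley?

€12,672

Doubled: 2 × €5,300 = €10,600
Minimum €3,050: €10,600 meets the minimum, no increase.
Late-return penalty: 23 × €40 = €920
Damages plus late penalty: €10,600 + €920 = €11,520
Costs and fees: 10% of €11,520 = €1,152
Total recovery: €11,520 + €1,152 = €12,672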